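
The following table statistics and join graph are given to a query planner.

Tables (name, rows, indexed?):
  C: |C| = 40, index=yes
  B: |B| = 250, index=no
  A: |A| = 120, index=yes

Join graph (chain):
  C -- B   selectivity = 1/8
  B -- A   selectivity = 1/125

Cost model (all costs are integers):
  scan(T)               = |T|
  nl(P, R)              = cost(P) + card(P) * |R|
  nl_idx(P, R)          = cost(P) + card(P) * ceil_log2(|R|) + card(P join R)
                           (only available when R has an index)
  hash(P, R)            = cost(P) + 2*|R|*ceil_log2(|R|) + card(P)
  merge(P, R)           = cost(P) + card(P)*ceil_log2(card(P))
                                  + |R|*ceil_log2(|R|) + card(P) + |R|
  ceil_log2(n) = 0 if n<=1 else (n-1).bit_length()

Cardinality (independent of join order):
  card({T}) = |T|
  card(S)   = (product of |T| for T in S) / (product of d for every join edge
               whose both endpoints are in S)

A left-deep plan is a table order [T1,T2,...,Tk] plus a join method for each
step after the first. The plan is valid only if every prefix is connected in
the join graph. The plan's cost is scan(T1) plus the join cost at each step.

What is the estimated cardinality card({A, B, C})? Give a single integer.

Tables in S: A(120), B(250), C(40)
Edges inside S: C-B(d=8), B-A(d=125)
numerator = 120 * 250 * 40 = 1200000
denominator = 8 * 125 = 1000
card(S) = 1200000 / 1000 = 1200

1200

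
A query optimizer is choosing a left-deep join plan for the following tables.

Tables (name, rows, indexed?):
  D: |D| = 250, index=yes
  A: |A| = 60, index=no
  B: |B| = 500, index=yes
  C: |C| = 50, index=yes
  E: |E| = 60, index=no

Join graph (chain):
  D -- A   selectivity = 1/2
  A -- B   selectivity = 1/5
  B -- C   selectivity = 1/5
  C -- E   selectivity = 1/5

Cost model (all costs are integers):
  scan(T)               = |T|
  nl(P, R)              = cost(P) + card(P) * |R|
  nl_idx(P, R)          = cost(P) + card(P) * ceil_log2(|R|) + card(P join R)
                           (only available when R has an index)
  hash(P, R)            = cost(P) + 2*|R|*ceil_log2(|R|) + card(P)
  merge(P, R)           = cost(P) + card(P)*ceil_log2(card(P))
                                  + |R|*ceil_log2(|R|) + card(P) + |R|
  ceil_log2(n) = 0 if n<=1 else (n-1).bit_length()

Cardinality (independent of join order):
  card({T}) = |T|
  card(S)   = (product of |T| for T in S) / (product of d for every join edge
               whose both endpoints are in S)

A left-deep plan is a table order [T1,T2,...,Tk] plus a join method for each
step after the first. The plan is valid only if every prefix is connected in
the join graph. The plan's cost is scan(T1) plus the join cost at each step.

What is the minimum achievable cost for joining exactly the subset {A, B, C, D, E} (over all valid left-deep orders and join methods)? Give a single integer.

792040

Selinger DP over subsets of {A,B,C,D,E}:
  {D}: scan cost=250, card=250
  {A}: scan cost=60, card=60
  {B}: scan cost=500, card=500
  {C}: scan cost=50, card=50
  {E}: scan cost=60, card=60
  {AD}: card=7500; try (A,hash)→1220, (D,merge)→2730, (A,merge)→2920, (D,hash)→4120, (D,nl_idx)→8040, (D,nl)→15060 …(+1); best=1220 via (A,hash)
  {AB}: card=6000; try (A,hash)→1720, (B,merge)→5480, (A,merge)→5920, (B,nl_idx)→6600, (B,hash)→9120, (B,nl)→30060 …(+1); best=1720 via (A,hash)
  {BC}: card=5000; try (C,hash)→1600, (B,merge)→5400, (B,nl_idx)→5500, (C,merge)→5850, (C,nl_idx)→8500, (B,hash)→9100 …(+2); best=1600 via (C,hash)
  {CE}: card=600; try (C,hash)→720, (E,hash)→820, (E,merge)→820, (C,merge)→830, (C,nl_idx)→1020, (E,nl)→3050 …(+1); best=720 via (C,hash)
  {ABD}: card=750000; try (D,hash)→11720, (B,hash)→17720, (D,merge)→87970, (B,merge)→111220, (D,nl_idx)→799720, (B,nl_idx)→818720 …(+2); best=11720 via (D,hash)
  {ABC}: card=60000; try (A,hash)→7320, (C,hash)→8320, (A,merge)→72020, (C,merge)→86070, (C,nl_idx)→97720, (A,nl)→301600 …(+1); best=7320 via (A,hash)
  {BCE}: card=60000; try (E,hash)→7320, (B,hash)→10320, (B,merge)→12320, (B,nl_idx)→66120, (E,merge)→72020, (B,nl)→300720 …(+1); best=7320 via (E,hash)
  {ABCD}: card=7500000; try (D,hash)→71320, (C,hash)→762320, (D,merge)→1029570, (D,nl_idx)→7987320, (C,nl_idx)→12011720, (D,nl)→15007320 …(+2); best=71320 via (D,hash)
  {ABCE}: card=720000; try (E,hash)→68040, (A,hash)→68040, (E,merge)→1027740, (A,merge)→1027740, (E,nl)→3607320, (A,nl)→3607320; best=68040 via (E,hash)
  {ABCDE}: card=90000000; try (D,hash)→792040, (E,hash)→7572040, (D,merge)→15190290, (D,nl_idx)→95828040, (D,nl)→180068040, (E,merge)→180071740 …(+1); best=792040 via (D,hash)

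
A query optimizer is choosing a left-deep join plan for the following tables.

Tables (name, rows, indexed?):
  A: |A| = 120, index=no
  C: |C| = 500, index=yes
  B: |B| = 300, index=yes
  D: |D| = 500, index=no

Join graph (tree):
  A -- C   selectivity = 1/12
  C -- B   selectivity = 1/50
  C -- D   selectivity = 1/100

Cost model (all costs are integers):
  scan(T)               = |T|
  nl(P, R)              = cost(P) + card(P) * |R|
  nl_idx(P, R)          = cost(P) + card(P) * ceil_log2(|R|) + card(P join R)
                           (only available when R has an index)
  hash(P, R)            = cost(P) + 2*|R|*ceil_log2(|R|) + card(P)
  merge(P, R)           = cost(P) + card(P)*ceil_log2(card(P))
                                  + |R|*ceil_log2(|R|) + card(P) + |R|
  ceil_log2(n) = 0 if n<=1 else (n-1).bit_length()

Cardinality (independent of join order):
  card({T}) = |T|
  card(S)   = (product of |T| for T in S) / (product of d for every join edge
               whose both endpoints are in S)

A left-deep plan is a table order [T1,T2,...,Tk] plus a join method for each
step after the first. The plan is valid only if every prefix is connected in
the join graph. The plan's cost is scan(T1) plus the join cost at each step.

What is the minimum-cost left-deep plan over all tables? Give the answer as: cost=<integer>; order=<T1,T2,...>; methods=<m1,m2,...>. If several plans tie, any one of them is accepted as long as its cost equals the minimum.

Selinger DP (subsets sized 1..n):
  {A}: scan cost=120, card=120
  {C}: scan cost=500, card=500
  {B}: scan cost=300, card=300
  {D}: scan cost=500, card=500
  {AC}: card=5000; try (A,hash)→2680, (C,merge)→6080, (C,nl_idx)→6200, (A,merge)→6460, (C,hash)→9240, (C,nl)→60120 …(+1); best=2680 via (A,hash)
  {BC}: card=3000; try (C,nl_idx)→6000, (B,hash)→6400, (B,nl_idx)→8000, (C,merge)→8300, (B,merge)→8500, (C,hash)→9600 …(+2); best=6000 via (C,nl_idx)
  {CD}: card=2500; try (C,nl_idx)→7500, (D,hash)→10000, (C,hash)→10000, (D,merge)→10500, (C,merge)→10500, (D,nl)→250500 …(+1); best=7500 via (C,nl_idx)
  {ABC}: card=30000; try (A,hash)→10680, (B,hash)→13080, (A,merge)→45960, (B,merge)→75680, (B,nl_idx)→77680, (A,nl)→366000 …(+1); best=10680 via (A,hash)
  {ACD}: card=25000; try (A,hash)→11680, (D,hash)→16680, (A,merge)→40960, (D,merge)→77680, (A,nl)→307500, (D,nl)→2502680; best=11680 via (A,hash)
  {BCD}: card=15000; try (B,hash)→15400, (D,hash)→18000, (B,merge)→43000, (B,nl_idx)→45000, (D,merge)→50000, (B,nl)→757500 …(+1); best=15400 via (B,hash)
  {ABCD}: card=150000; try (A,hash)→32080, (B,hash)→42080, (D,hash)→49680, (A,merge)→241360, (B,nl_idx)→386680, (B,merge)→414680 …(+4); best=32080 via (A,hash)

cost=32080; order=D,C,B,A; methods=nl_idx,hash,hash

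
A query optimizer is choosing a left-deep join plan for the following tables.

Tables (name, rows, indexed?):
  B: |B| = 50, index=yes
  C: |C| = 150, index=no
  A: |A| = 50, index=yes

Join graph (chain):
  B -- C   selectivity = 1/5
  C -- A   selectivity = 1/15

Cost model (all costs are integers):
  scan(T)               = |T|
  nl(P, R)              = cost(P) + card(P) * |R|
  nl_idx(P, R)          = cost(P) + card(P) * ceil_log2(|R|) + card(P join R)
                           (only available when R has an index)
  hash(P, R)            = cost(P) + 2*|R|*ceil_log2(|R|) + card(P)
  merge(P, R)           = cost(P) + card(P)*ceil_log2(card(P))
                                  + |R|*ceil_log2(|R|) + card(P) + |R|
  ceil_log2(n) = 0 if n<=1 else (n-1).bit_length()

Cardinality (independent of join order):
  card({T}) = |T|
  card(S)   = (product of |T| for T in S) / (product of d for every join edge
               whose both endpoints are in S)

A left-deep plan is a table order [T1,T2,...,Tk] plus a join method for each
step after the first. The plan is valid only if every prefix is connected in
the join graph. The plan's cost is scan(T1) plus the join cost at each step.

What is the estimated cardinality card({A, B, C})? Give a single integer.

Tables in S: A(50), B(50), C(150)
Edges inside S: B-C(d=5), C-A(d=15)
numerator = 50 * 50 * 150 = 375000
denominator = 5 * 15 = 75
card(S) = 375000 / 75 = 5000

5000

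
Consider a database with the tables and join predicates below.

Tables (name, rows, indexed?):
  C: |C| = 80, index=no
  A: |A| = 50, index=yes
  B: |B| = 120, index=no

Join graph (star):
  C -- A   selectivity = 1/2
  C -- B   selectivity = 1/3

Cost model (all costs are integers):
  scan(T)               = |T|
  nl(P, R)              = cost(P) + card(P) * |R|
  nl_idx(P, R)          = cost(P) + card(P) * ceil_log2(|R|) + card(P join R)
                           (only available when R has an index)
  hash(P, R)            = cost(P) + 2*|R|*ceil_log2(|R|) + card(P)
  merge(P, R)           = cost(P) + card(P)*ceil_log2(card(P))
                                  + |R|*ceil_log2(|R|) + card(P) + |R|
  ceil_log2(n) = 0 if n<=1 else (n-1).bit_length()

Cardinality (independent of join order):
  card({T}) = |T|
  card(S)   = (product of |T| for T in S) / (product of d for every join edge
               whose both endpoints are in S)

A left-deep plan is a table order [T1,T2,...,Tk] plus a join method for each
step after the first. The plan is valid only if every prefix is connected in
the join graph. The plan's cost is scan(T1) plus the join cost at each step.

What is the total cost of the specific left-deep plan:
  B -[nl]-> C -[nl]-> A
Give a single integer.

step 1: scan B: cost=120, card=120
step 2: join C via nl
    card(P join C) = 120*80/(3) = 3200
    cost = 120 + 120*80 = 9720
step 3: join A via nl
    card(P join A) = 3200*50/(2) = 80000
    cost = 9720 + 3200*50 = 169720

169720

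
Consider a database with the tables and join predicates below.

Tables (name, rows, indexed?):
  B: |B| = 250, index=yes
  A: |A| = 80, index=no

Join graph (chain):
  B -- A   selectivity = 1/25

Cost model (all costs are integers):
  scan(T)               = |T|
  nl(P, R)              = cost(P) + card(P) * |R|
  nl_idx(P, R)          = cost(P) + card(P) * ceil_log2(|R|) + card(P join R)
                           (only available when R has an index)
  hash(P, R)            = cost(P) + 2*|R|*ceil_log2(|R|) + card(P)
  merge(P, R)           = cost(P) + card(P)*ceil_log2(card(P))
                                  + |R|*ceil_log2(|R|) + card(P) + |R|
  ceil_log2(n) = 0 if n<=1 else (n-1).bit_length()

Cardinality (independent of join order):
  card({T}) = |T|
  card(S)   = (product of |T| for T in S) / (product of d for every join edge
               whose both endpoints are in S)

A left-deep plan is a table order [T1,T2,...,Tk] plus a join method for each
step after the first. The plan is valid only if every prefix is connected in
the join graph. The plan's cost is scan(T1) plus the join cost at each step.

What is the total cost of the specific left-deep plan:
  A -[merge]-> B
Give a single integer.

step 1: scan A: cost=80, card=80
step 2: join B via merge
    card(P join B) = 80*250/(25) = 800
    cost = 80 + 80*7 + 250*8 + 80 + 250 = 2970

2970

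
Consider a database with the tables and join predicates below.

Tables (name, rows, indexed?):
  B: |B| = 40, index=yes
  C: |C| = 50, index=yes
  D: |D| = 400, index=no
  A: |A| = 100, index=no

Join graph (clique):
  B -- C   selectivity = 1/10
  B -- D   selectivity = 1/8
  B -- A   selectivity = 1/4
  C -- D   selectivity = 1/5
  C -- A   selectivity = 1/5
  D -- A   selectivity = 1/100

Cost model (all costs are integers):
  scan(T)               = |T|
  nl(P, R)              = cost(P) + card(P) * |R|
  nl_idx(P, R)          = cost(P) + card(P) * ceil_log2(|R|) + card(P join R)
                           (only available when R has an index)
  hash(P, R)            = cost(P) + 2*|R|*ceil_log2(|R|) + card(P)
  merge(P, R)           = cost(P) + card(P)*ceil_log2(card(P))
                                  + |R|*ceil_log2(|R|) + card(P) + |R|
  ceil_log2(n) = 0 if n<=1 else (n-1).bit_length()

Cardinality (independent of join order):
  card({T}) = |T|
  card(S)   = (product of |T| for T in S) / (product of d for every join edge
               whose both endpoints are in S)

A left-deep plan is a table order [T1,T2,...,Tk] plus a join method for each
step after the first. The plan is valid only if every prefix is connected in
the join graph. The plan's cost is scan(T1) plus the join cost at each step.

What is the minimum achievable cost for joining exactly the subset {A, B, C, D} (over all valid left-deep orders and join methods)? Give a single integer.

Selinger DP over subsets of {A,B,C,D}:
  {B}: scan cost=40, card=40
  {C}: scan cost=50, card=50
  {D}: scan cost=400, card=400
  {A}: scan cost=100, card=100
  {BC}: card=200; try (C,nl_idx)→480, (B,nl_idx)→550, (B,hash)→580, (C,merge)→670, (C,hash)→680, (B,merge)→680 …(+2); best=480 via (C,nl_idx)
  {BD}: card=2000; try (B,hash)→1280, (D,merge)→4320, (B,merge)→4680, (B,nl_idx)→4800, (D,hash)→7280, (D,nl)→16040 …(+1); best=1280 via (B,hash)
  {AB}: card=1000; try (B,hash)→680, (A,merge)→1120, (B,merge)→1180, (A,hash)→1480, (B,nl_idx)→1700, (A,nl)→4040 …(+1); best=680 via (B,hash)
  {CD}: card=4000; try (C,hash)→1400, (D,merge)→4400, (C,merge)→4750, (C,nl_idx)→6800, (D,hash)→7300, (D,nl)→20050 …(+1); best=1400 via (C,hash)
  {AC}: card=1000; try (C,hash)→800, (A,merge)→1200, (C,merge)→1250, (A,hash)→1500, (C,nl_idx)→1700, (A,nl)→5050 …(+1); best=800 via (C,hash)
  {AD}: card=400; try (A,hash)→2200, (D,merge)→4900, (A,merge)→5200, (D,hash)→7400, (D,nl)→40100, (A,nl)→40400; best=2200 via (A,hash)
  {BCD}: card=2000; try (C,hash)→3880, (B,hash)→5880, (D,merge)→6280, (D,hash)→7880, (C,nl_idx)→15280, (C,merge)→25630 …(+5); best=3880 via (C,hash)
  {ABC}: card=1000; try (A,hash)→2080, (C,hash)→2280, (B,hash)→2280, (A,merge)→3080, (C,nl_idx)→7680, (B,nl_idx)→7800 …(+5); best=2080 via (A,hash)
  {ABD}: card=500; try (B,hash)→3080, (A,hash)→4680, (B,nl_idx)→5100, (B,merge)→6480, (D,hash)→8880, (D,merge)→15680 …(+4); best=3080 via (B,hash)
  {ACD}: card=800; try (C,hash)→3200, (C,nl_idx)→5400, (C,merge)→6550, (A,hash)→6800, (D,hash)→9000, (D,merge)→15800 …(+4); best=3200 via (C,hash)
  {ABCD}: card=100; try (C,hash)→4180, (B,hash)→4480, (C,nl_idx)→6180, (A,hash)→7280, (B,nl_idx)→8100, (C,merge)→8430 …(+8); best=4180 via (C,hash)

4180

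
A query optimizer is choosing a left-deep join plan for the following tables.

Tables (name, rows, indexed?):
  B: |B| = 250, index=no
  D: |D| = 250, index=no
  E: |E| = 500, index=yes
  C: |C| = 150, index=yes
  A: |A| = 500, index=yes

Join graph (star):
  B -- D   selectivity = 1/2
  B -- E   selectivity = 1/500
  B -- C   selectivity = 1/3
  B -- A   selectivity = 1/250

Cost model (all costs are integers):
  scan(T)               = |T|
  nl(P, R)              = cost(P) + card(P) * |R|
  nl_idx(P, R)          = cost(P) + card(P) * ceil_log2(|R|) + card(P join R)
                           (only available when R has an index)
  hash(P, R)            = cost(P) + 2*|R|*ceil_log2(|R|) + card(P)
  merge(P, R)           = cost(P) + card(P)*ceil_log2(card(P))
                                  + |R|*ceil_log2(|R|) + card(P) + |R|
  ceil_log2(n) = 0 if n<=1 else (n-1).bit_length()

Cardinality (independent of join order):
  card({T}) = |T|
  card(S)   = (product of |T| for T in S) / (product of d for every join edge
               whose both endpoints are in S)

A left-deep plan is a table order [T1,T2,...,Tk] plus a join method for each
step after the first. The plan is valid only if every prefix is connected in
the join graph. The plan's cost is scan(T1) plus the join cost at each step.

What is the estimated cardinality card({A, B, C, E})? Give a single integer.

Tables in S: A(500), B(250), C(150), E(500)
Edges inside S: B-E(d=500), B-C(d=3), B-A(d=250)
numerator = 500 * 250 * 150 * 500 = 9375000000
denominator = 500 * 3 * 250 = 375000
card(S) = 9375000000 / 375000 = 25000

25000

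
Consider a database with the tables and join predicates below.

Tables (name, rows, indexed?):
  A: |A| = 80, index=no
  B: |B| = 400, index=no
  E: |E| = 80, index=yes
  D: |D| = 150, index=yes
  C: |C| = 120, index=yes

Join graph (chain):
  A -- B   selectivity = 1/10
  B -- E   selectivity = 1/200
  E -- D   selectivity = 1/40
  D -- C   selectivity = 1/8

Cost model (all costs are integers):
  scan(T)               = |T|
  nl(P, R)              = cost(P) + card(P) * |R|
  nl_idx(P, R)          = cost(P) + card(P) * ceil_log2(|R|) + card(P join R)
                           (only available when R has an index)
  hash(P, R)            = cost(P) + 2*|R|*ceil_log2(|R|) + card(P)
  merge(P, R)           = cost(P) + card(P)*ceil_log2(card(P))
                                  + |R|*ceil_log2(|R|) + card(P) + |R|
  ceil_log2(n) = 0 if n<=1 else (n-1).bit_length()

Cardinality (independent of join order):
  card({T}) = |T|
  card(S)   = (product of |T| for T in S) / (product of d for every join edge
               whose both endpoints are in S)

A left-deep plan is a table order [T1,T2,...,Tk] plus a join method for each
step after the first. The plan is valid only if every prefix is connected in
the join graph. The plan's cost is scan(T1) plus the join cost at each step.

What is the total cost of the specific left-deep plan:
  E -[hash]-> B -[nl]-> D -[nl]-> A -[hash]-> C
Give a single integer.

85840

step 1: scan E: cost=80, card=80
step 2: join B via hash
    card(P join B) = 80*400/(200) = 160
    cost = 80 + 2*400*9 + 80 = 7360
step 3: join D via nl
    card(P join D) = 160*150/(40) = 600
    cost = 7360 + 160*150 = 31360
step 4: join A via nl
    card(P join A) = 600*80/(10) = 4800
    cost = 31360 + 600*80 = 79360
step 5: join C via hash
    card(P join C) = 4800*120/(8) = 72000
    cost = 79360 + 2*120*7 + 4800 = 85840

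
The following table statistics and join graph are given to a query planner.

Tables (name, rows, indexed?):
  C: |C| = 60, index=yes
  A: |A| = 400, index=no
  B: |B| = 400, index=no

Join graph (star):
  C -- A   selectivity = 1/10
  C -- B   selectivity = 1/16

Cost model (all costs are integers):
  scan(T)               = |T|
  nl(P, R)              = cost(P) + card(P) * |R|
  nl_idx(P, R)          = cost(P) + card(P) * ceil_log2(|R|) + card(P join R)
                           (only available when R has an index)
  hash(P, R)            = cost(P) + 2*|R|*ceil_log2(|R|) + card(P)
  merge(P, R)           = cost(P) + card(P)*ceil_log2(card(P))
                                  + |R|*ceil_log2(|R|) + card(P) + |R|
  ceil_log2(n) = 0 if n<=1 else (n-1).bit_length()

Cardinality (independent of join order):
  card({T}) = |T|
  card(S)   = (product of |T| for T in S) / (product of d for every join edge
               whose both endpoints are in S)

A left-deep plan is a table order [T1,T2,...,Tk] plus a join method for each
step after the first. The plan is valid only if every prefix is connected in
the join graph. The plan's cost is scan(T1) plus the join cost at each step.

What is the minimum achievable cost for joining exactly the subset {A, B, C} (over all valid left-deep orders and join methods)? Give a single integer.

10220

Selinger DP over subsets of {A,B,C}:
  {C}: scan cost=60, card=60
  {A}: scan cost=400, card=400
  {B}: scan cost=400, card=400
  {AC}: card=2400; try (C,hash)→1520, (A,merge)→4480, (C,merge)→4820, (C,nl_idx)→5200, (A,hash)→7320, (A,nl)→24060 …(+1); best=1520 via (C,hash)
  {BC}: card=1500; try (C,hash)→1520, (C,nl_idx)→4300, (B,merge)→4480, (C,merge)→4820, (B,hash)→7320, (B,nl)→24060 …(+1); best=1520 via (C,hash)
  {ABC}: card=60000; try (A,hash)→10220, (B,hash)→11120, (A,merge)→23520, (B,merge)→36720, (A,nl)→601520, (B,nl)→961520; best=10220 via (A,hash)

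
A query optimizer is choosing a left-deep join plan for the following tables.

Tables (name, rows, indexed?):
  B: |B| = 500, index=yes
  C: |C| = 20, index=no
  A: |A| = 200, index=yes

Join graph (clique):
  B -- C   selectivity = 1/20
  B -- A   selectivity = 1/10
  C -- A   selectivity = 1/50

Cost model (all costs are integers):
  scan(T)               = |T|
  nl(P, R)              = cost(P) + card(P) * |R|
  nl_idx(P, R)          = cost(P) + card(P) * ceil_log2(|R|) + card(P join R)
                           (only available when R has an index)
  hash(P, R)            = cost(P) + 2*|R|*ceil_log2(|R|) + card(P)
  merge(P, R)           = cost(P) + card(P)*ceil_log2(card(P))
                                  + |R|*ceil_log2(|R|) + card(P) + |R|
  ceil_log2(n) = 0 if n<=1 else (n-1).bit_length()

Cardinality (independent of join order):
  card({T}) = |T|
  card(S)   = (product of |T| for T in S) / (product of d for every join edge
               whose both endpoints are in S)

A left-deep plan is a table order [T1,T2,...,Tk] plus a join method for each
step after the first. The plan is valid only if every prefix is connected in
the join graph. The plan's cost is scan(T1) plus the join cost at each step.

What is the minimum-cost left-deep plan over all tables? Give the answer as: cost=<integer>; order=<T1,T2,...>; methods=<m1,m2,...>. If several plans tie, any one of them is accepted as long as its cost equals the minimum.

Selinger DP (subsets sized 1..n):
  {B}: scan cost=500, card=500
  {C}: scan cost=20, card=20
  {A}: scan cost=200, card=200
  {BC}: card=500; try (B,nl_idx)→700, (C,hash)→1200, (B,merge)→5140, (C,merge)→5620, (B,hash)→9040, (B,nl)→10020 …(+1); best=700 via (B,nl_idx)
  {AB}: card=10000; try (A,hash)→4200, (B,merge)→7000, (A,merge)→7300, (B,hash)→9400, (B,nl_idx)→12000, (A,nl_idx)→14500 …(+2); best=4200 via (A,hash)
  {AC}: card=80; try (A,nl_idx)→260, (C,hash)→600, (A,merge)→1940, (C,merge)→2120, (A,hash)→3240, (A,nl)→4020 …(+1); best=260 via (A,nl_idx)
  {ABC}: card=200; try (B,nl_idx)→1180, (A,hash)→4400, (A,nl_idx)→4900, (B,merge)→5900, (A,merge)→7500, (B,hash)→9340 …(+5); best=1180 via (B,nl_idx)

cost=1180; order=C,A,B; methods=nl_idx,nl_idx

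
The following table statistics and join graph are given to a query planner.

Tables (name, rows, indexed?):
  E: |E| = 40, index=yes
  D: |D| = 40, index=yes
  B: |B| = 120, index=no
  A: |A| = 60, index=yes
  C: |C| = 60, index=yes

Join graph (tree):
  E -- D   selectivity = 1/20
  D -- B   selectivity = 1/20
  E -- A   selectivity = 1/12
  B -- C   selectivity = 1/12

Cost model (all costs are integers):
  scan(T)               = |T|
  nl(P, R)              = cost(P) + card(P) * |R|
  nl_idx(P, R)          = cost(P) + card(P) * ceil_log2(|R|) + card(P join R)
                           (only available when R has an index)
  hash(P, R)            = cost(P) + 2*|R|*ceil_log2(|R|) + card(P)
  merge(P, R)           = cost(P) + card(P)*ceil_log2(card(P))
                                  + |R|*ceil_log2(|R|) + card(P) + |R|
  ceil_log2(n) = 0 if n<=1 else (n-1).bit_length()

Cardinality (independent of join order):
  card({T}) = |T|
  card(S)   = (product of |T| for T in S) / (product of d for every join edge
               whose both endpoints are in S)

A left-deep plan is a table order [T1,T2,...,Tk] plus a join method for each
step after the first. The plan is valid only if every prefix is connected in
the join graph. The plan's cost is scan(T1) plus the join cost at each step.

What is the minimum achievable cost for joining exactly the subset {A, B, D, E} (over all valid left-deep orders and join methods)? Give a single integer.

2640

Selinger DP over subsets of {A,B,D,E}:
  {E}: scan cost=40, card=40
  {D}: scan cost=40, card=40
  {B}: scan cost=120, card=120
  {A}: scan cost=60, card=60
  {DE}: card=80; try (E,nl_idx)→360, (D,nl_idx)→360, (E,hash)→560, (D,hash)→560, (E,merge)→600, (D,merge)→600 …(+2); best=360 via (E,nl_idx)
  {AE}: card=200; try (A,nl_idx)→480, (E,hash)→600, (E,nl_idx)→620, (A,merge)→740, (E,merge)→760, (A,hash)→800 …(+2); best=480 via (A,nl_idx)
  {BD}: card=240; try (D,hash)→720, (D,nl_idx)→1080, (B,merge)→1280, (D,merge)→1360, (B,hash)→1760, (B,nl)→4840 …(+1); best=720 via (D,hash)
  {BDE}: card=480; try (E,hash)→1440, (B,merge)→1960, (B,hash)→2120, (E,nl_idx)→2640, (E,merge)→3160, (B,nl)→9960 …(+1); best=1440 via (E,hash)
  {ADE}: card=400; try (D,hash)→1160, (A,hash)→1160, (A,nl_idx)→1240, (A,merge)→1420, (D,nl_idx)→2080, (D,merge)→2560 …(+2); best=1160 via (D,hash)
  {ABDE}: card=2400; try (A,hash)→2640, (B,hash)→3240, (B,merge)→6120, (A,merge)→6660, (A,nl_idx)→6720, (A,nl)→30240 …(+1); best=2640 via (A,hash)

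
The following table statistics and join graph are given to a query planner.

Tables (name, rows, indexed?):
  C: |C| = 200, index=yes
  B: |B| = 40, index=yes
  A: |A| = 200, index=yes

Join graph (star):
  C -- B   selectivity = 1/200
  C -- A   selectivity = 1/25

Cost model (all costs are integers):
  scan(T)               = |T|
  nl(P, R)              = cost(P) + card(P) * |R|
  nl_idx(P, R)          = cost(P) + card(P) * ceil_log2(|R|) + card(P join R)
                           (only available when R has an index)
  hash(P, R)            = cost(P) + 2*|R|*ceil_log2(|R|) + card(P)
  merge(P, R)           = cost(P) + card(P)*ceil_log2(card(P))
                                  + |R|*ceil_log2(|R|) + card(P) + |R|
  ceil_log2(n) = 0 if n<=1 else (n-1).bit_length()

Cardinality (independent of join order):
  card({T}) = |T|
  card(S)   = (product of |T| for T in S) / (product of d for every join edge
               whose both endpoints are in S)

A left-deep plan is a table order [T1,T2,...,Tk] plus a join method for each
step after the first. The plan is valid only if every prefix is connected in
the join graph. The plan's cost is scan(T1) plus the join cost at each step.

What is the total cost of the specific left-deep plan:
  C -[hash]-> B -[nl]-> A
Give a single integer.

8880

step 1: scan C: cost=200, card=200
step 2: join B via hash
    card(P join B) = 200*40/(200) = 40
    cost = 200 + 2*40*6 + 200 = 880
step 3: join A via nl
    card(P join A) = 40*200/(25) = 320
    cost = 880 + 40*200 = 8880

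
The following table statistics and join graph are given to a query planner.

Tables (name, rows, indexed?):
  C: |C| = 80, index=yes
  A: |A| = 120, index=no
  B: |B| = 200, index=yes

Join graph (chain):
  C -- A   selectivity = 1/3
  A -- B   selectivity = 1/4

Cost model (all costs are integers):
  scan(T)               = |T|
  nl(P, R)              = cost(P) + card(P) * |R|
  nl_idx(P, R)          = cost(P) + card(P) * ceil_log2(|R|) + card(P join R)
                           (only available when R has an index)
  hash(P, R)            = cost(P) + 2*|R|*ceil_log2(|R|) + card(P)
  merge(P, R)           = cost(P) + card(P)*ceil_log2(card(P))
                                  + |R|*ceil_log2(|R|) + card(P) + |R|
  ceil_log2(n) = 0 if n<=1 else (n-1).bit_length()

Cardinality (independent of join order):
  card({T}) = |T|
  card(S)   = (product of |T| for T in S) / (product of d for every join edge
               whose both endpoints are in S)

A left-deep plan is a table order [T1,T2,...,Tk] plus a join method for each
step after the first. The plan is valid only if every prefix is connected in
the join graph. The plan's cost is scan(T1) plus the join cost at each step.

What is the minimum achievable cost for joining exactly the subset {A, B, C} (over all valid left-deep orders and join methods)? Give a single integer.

Selinger DP over subsets of {A,B,C}:
  {C}: scan cost=80, card=80
  {A}: scan cost=120, card=120
  {B}: scan cost=200, card=200
  {AC}: card=3200; try (C,hash)→1360, (A,merge)→1680, (C,merge)→1720, (A,hash)→1840, (C,nl_idx)→4160, (A,nl)→9680 …(+1); best=1360 via (C,hash)
  {AB}: card=6000; try (A,hash)→2080, (B,merge)→2880, (A,merge)→2960, (B,hash)→3440, (B,nl_idx)→7080, (B,nl)→24120 …(+1); best=2080 via (A,hash)
  {ABC}: card=160000; try (B,hash)→7760, (C,hash)→9200, (B,merge)→44760, (C,merge)→86720, (B,nl_idx)→186960, (C,nl_idx)→204080 …(+2); best=7760 via (B,hash)

7760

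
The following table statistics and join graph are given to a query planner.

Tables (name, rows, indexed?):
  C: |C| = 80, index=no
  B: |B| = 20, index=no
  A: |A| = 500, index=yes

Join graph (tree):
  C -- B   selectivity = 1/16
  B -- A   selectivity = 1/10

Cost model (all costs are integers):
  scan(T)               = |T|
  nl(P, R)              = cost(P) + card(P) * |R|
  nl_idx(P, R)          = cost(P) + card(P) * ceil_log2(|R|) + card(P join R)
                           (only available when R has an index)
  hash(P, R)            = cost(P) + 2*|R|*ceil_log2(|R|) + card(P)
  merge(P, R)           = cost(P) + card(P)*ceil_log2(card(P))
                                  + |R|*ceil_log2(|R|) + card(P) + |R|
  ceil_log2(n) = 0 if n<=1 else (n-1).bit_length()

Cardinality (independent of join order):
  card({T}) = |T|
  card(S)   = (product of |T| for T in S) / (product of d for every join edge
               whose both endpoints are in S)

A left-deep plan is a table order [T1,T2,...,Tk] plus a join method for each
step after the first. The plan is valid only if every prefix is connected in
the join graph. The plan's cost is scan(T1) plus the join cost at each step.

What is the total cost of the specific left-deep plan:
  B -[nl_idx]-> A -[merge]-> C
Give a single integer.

step 1: scan B: cost=20, card=20
step 2: join A via nl_idx
    card(P join A) = 20*500/(10) = 1000
    cost = 20 + 20*9 + 1000 = 1200
step 3: join C via merge
    card(P join C) = 1000*80/(16) = 5000
    cost = 1200 + 1000*10 + 80*7 + 1000 + 80 = 12840

12840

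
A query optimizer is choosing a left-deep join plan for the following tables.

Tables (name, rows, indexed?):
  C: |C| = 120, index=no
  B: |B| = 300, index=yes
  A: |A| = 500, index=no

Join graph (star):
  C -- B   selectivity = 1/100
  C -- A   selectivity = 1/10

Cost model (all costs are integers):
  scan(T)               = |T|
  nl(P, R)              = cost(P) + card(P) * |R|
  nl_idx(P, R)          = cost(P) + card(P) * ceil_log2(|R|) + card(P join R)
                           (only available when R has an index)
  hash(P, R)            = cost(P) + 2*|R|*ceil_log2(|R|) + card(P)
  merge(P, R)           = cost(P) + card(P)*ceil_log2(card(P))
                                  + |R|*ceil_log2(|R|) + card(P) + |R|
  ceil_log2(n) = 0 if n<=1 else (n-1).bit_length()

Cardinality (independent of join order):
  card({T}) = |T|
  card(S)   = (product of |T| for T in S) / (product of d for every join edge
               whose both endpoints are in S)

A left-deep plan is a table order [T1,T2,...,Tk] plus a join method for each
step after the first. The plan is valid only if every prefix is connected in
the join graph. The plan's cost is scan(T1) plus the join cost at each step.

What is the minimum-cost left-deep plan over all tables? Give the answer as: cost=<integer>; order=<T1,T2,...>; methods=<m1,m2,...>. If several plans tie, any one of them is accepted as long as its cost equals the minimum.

cost=10160; order=C,B,A; methods=nl_idx,merge

Selinger DP (subsets sized 1..n):
  {C}: scan cost=120, card=120
  {B}: scan cost=300, card=300
  {A}: scan cost=500, card=500
  {BC}: card=360; try (B,nl_idx)→1560, (C,hash)→2280, (B,merge)→4080, (C,merge)→4260, (B,hash)→5640, (B,nl)→36120 …(+1); best=1560 via (B,nl_idx)
  {AC}: card=6000; try (C,hash)→2680, (A,merge)→6080, (C,merge)→6460, (A,hash)→9240, (A,nl)→60120, (C,nl)→60500; best=2680 via (C,hash)
  {ABC}: card=18000; try (A,merge)→10160, (A,hash)→10920, (B,hash)→14080, (B,nl_idx)→74680, (B,merge)→89680, (A,nl)→181560 …(+1); best=10160 via (A,merge)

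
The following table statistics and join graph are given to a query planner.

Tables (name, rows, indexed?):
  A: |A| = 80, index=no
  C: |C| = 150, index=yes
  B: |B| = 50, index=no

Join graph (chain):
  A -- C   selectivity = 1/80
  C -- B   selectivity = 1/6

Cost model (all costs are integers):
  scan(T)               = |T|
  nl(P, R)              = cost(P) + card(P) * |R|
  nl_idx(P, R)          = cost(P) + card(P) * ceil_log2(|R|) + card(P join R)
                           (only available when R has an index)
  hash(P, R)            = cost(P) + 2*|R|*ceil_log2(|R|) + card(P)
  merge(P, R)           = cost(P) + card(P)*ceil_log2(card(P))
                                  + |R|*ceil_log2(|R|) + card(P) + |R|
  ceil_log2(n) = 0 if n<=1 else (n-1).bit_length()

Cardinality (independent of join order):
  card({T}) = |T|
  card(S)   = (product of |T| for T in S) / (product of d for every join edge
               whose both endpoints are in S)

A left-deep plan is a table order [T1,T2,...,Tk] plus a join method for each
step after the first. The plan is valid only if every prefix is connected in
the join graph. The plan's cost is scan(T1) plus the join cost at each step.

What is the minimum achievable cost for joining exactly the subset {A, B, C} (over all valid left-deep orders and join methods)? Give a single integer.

Selinger DP over subsets of {A,B,C}:
  {A}: scan cost=80, card=80
  {C}: scan cost=150, card=150
  {B}: scan cost=50, card=50
  {AC}: card=150; try (C,nl_idx)→870, (A,hash)→1420, (C,merge)→2070, (A,merge)→2140, (C,hash)→2560, (C,nl)→12080 …(+1); best=870 via (C,nl_idx)
  {BC}: card=1250; try (B,hash)→900, (C,nl_idx)→1700, (C,merge)→1750, (B,merge)→1850, (C,hash)→2500, (C,nl)→7550 …(+1); best=900 via (B,hash)
  {ABC}: card=1250; try (B,hash)→1620, (B,merge)→2570, (A,hash)→3270, (B,nl)→8370, (A,merge)→16540, (A,nl)→100900; best=1620 via (B,hash)

1620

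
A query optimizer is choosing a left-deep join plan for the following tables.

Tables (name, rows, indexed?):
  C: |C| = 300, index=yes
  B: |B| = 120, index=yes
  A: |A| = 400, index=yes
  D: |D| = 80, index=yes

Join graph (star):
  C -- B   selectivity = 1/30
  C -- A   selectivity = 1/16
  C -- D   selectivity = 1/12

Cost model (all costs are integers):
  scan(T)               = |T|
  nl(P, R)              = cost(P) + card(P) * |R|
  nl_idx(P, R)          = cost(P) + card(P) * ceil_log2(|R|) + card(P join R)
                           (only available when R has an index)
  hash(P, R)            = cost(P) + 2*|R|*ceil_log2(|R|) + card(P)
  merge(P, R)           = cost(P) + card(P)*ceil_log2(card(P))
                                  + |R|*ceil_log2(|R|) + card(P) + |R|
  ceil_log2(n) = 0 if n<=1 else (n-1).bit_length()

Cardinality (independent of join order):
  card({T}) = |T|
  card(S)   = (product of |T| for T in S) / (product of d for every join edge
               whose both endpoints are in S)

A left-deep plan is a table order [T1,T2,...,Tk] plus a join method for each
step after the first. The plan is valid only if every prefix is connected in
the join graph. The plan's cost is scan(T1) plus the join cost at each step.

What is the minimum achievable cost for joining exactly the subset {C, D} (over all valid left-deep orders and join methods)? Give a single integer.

1720

Selinger DP over subsets of {C,D}:
  {C}: scan cost=300, card=300
  {D}: scan cost=80, card=80
  {CD}: card=2000; try (D,hash)→1720, (C,nl_idx)→2800, (C,merge)→3720, (D,merge)→3940, (D,nl_idx)→4400, (C,hash)→5560 …(+2); best=1720 via (D,hash)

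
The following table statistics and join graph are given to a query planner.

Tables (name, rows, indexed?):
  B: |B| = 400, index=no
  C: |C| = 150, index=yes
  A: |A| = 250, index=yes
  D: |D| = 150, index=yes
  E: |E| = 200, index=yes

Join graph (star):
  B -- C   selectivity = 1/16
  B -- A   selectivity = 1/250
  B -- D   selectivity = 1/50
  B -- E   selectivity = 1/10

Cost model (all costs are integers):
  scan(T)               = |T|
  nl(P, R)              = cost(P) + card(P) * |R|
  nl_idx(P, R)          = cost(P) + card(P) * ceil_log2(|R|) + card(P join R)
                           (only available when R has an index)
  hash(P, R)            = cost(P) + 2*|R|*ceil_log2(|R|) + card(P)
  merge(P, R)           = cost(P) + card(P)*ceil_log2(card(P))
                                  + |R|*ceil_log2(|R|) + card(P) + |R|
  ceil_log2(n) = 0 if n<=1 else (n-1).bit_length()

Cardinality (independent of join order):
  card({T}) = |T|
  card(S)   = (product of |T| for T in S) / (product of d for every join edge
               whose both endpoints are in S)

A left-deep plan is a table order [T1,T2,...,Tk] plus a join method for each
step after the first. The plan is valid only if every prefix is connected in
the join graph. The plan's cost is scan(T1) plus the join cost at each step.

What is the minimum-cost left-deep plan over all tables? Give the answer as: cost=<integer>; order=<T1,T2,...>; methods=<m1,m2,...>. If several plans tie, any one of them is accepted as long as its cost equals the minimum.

Selinger DP (subsets sized 1..n):
  {B}: scan cost=400, card=400
  {C}: scan cost=150, card=150
  {A}: scan cost=250, card=250
  {D}: scan cost=150, card=150
  {E}: scan cost=200, card=200
  {BC}: card=3750; try (C,hash)→3200, (B,merge)→5500, (C,merge)→5750, (C,nl_idx)→7350, (B,hash)→7500, (B,nl)→60150 …(+1); best=3200 via (C,hash)
  {AB}: card=400; try (A,nl_idx)→4000, (A,hash)→4800, (B,merge)→6500, (A,merge)→6650, (B,hash)→7700, (B,nl)→100250 …(+1); best=4000 via (A,nl_idx)
  {BD}: card=1200; try (D,hash)→3200, (D,nl_idx)→4800, (B,merge)→5500, (D,merge)→5750, (B,hash)→7500, (B,nl)→60150 …(+1); best=3200 via (D,hash)
  {BE}: card=8000; try (E,hash)→4000, (B,merge)→6000, (E,merge)→6200, (B,hash)→7600, (E,nl_idx)→11600, (B,nl)→80200 …(+1); best=4000 via (E,hash)
  {ABC}: card=3750; try (C,hash)→6800, (C,merge)→9350, (C,nl_idx)→10950, (A,hash)→10950, (A,nl_idx)→36950, (A,merge)→54200 …(+2); best=6800 via (C,hash)
  {BCD}: card=11250; try (C,hash)→6800, (D,hash)→9350, (C,merge)→18950, (C,nl_idx)→24050, (D,nl_idx)→44450, (D,merge)→53300 …(+2); best=6800 via (C,hash)
  {BCE}: card=75000; try (E,hash)→10150, (C,hash)→14400, (E,merge)→53750, (E,nl_idx)→108200, (C,merge)→117350, (C,nl_idx)→143000 …(+2); best=10150 via (E,hash)
  {ABD}: card=1200; try (D,hash)→6800, (D,nl_idx)→8400, (A,hash)→8400, (D,merge)→9350, (A,nl_idx)→14000, (A,merge)→19850 …(+2); best=6800 via (D,hash)
  {ABE}: card=8000; try (E,hash)→7600, (E,merge)→9800, (E,nl_idx)→15200, (A,hash)→16000, (A,nl_idx)→76000, (E,nl)→84000 …(+2); best=7600 via (E,hash)
  {BDE}: card=24000; try (E,hash)→7600, (D,hash)→14400, (E,merge)→19400, (E,nl_idx)→36800, (D,nl_idx)→92000, (D,merge)→117350 …(+2); best=7600 via (E,hash)
  {ABCD}: card=11250; try (C,hash)→10400, (D,hash)→12950, (A,hash)→22050, (C,merge)→22550, (C,nl_idx)→27650, (D,nl_idx)→48050 …(+6); best=10400 via (C,hash)
  {ABCE}: card=75000; try (E,hash)→13750, (C,hash)→18000, (E,merge)→57350, (A,hash)→89150, (E,nl_idx)→111800, (C,merge)→120950 …(+6); best=13750 via (E,hash)
  {BCDE}: card=225000; try (E,hash)→21250, (C,hash)→34000, (D,hash)→87550, (E,merge)→177350, (E,nl_idx)→321800, (C,merge)→392950 …(+6); best=21250 via (E,hash)
  {ABDE}: card=24000; try (E,hash)→11200, (D,hash)→18000, (E,merge)→23000, (A,hash)→35600, (E,nl_idx)→40400, (D,nl_idx)→95600 …(+6); best=11200 via (E,hash)
  {ABCDE}: card=225000; try (E,hash)→24850, (C,hash)→37600, (D,hash)→91150, (E,merge)→180950, (A,hash)→250250, (E,nl_idx)→325400 …(+10); best=24850 via (E,hash)

cost=24850; order=B,A,D,C,E; methods=nl_idx,hash,hash,hash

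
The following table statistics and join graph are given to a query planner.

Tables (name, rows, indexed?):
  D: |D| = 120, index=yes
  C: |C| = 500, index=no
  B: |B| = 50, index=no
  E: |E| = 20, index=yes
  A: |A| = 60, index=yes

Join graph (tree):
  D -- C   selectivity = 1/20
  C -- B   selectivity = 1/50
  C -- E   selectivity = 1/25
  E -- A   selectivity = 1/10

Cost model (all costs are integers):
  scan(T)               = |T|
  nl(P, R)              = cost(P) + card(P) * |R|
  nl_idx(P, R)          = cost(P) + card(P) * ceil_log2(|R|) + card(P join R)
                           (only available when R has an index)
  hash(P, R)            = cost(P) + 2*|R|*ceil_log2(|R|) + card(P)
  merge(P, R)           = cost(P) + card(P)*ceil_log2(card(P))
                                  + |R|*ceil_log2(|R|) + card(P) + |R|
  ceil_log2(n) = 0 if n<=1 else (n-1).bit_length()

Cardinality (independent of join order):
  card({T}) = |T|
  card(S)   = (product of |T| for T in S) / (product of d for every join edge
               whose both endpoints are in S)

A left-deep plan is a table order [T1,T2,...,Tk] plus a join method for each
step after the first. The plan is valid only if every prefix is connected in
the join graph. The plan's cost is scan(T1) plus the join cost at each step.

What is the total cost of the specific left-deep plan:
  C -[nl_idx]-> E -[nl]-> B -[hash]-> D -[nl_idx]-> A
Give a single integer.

54280

step 1: scan C: cost=500, card=500
step 2: join E via nl_idx
    card(P join E) = 500*20/(25) = 400
    cost = 500 + 500*5 + 400 = 3400
step 3: join B via nl
    card(P join B) = 400*50/(50) = 400
    cost = 3400 + 400*50 = 23400
step 4: join D via hash
    card(P join D) = 400*120/(20) = 2400
    cost = 23400 + 2*120*7 + 400 = 25480
step 5: join A via nl_idx
    card(P join A) = 2400*60/(10) = 14400
    cost = 25480 + 2400*6 + 14400 = 54280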